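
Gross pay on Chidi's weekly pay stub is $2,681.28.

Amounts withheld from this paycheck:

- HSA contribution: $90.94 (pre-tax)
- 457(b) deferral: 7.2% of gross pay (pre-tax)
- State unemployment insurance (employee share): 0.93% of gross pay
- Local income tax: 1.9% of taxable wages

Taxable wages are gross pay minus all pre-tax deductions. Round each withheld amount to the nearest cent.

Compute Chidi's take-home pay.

457(b) deferral: $2,681.28 × 0.072 = $193.05
HSA contribution: $90.94
Pre-tax total = $193.05 + $90.94 = $283.99
Taxable wages = $2,681.28 − $283.99 = $2,397.29
Local income tax: $2,397.29 × 0.019 = $45.55
State unemployment insurance (employee share): $2,681.28 × 0.0093 = $24.94
Total deductions = $193.05 + $90.94 + $45.55 + $24.94 = $354.48
Net pay = $2,681.28 − $354.48 = $2,326.80

$2,326.80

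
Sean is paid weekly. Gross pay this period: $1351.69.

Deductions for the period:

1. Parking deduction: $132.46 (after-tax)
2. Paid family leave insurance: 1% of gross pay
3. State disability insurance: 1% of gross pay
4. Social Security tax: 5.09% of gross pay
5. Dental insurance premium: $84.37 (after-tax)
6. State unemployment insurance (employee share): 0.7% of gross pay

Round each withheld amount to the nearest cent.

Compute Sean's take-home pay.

State unemployment insurance (employee share): $1351.69 × 0.007 = $9.46
State disability insurance: $1351.69 × 0.01 = $13.52
Social Security tax: $1351.69 × 0.0509 = $68.80
Paid family leave insurance: $1351.69 × 0.01 = $13.52
Dental insurance premium: $84.37
Parking deduction: $132.46
Total deductions = $9.46 + $13.52 + $68.80 + $13.52 + $84.37 + $132.46 = $322.13
Net pay = $1351.69 − $322.13 = $1029.56

$1029.56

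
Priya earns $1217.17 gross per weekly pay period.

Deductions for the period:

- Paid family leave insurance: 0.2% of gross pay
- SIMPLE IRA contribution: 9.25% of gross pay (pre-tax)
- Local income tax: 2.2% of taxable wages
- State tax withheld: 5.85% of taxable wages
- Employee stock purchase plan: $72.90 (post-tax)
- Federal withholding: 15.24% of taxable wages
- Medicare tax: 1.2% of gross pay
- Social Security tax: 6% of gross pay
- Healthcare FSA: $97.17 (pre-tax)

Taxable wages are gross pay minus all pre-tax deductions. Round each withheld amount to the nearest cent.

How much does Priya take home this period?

SIMPLE IRA contribution: $1217.17 × 0.0925 = $112.59
Healthcare FSA: $97.17
Pre-tax total = $112.59 + $97.17 = $209.76
Taxable wages = $1217.17 − $209.76 = $1007.41
Federal withholding: $1007.41 × 0.1524 = $153.53
State tax withheld: $1007.41 × 0.0585 = $58.93
Local income tax: $1007.41 × 0.022 = $22.16
Social Security tax: $1217.17 × 0.06 = $73.03
Paid family leave insurance: $1217.17 × 0.002 = $2.43
Medicare tax: $1217.17 × 0.012 = $14.61
Employee stock purchase plan: $72.90
Total deductions = $112.59 + $97.17 + $153.53 + $58.93 + $22.16 + $73.03 + $2.43 + $14.61 + $72.90 = $607.35
Net pay = $1217.17 − $607.35 = $609.82

$609.82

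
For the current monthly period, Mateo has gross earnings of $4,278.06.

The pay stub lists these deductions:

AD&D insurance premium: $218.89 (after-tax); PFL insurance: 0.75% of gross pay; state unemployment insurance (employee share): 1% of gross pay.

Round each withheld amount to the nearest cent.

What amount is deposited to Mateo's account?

$3,984.30

State unemployment insurance (employee share): $4,278.06 × 0.01 = $42.78
PFL insurance: $4,278.06 × 0.0075 = $32.09
AD&D insurance premium: $218.89
Total deductions = $42.78 + $32.09 + $218.89 = $293.76
Net pay = $4,278.06 − $293.76 = $3,984.30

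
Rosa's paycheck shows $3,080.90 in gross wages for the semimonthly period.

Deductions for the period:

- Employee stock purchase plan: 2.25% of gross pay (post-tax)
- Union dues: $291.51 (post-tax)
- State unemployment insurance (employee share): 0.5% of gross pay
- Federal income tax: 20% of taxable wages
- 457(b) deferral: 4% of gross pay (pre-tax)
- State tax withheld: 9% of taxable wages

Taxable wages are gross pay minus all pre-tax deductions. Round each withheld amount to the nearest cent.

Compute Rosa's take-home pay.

$1,723.71

457(b) deferral: $3,080.90 × 0.04 = $123.24
Taxable wages = $3,080.90 − $123.24 = $2,957.66
Federal income tax: $2,957.66 × 0.2 = $591.53
State tax withheld: $2,957.66 × 0.09 = $266.19
State unemployment insurance (employee share): $3,080.90 × 0.005 = $15.40
Union dues: $291.51
Employee stock purchase plan: $3,080.90 × 0.0225 = $69.32
Total deductions = $123.24 + $591.53 + $266.19 + $15.40 + $291.51 + $69.32 = $1,357.19
Net pay = $3,080.90 − $1,357.19 = $1,723.71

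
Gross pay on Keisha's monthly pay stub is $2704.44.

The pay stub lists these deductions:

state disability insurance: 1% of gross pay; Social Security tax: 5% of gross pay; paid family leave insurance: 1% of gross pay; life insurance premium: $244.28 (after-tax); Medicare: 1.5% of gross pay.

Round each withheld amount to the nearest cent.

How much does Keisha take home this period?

$2230.29

State disability insurance: $2704.44 × 0.01 = $27.04
Medicare: $2704.44 × 0.015 = $40.57
Social Security tax: $2704.44 × 0.05 = $135.22
Paid family leave insurance: $2704.44 × 0.01 = $27.04
Life insurance premium: $244.28
Total deductions = $27.04 + $40.57 + $135.22 + $27.04 + $244.28 = $474.15
Net pay = $2704.44 − $474.15 = $2230.29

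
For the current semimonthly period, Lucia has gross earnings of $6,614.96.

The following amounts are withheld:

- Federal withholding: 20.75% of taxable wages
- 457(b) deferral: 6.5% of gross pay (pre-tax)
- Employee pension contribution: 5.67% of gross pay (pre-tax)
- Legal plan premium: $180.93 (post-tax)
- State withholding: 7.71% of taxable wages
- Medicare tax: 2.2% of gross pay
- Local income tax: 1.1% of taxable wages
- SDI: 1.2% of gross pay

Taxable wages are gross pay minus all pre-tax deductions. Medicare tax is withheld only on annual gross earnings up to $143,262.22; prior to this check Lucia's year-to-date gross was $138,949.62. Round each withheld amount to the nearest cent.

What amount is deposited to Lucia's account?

$3,737.32

457(b) deferral: $6,614.96 × 0.065 = $429.97
Employee pension contribution: $6,614.96 × 0.0567 = $375.07
Pre-tax total = $429.97 + $375.07 = $805.04
Taxable wages = $6,614.96 − $805.04 = $5,809.92
Local income tax: $5,809.92 × 0.011 = $63.91
State withholding: $5,809.92 × 0.0771 = $447.94
Federal withholding: $5,809.92 × 0.2075 = $1,205.56
Medicare tax: only $143,262.22 − $138,949.62 = $4,312.60 of this check is subject → $4,312.60 × 0.022 = $94.88
SDI: $6,614.96 × 0.012 = $79.38
Legal plan premium: $180.93
Total deductions = $429.97 + $375.07 + $63.91 + $447.94 + $1,205.56 + $94.88 + $79.38 + $180.93 = $2,877.64
Net pay = $6,614.96 − $2,877.64 = $3,737.32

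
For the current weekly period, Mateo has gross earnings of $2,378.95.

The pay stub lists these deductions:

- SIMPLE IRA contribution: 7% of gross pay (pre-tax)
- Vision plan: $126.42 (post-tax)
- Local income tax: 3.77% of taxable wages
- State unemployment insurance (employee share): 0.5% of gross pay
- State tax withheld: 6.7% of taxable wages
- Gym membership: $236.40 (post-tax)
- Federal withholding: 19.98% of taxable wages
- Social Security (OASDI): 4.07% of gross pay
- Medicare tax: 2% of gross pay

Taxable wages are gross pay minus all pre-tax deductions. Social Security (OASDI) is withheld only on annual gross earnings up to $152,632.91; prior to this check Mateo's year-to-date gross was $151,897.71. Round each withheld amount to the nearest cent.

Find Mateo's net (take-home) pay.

SIMPLE IRA contribution: $2,378.95 × 0.07 = $166.53
Taxable wages = $2,378.95 − $166.53 = $2,212.42
Local income tax: $2,212.42 × 0.0377 = $83.41
Federal withholding: $2,212.42 × 0.1998 = $442.04
State tax withheld: $2,212.42 × 0.067 = $148.23
Medicare tax: $2,378.95 × 0.02 = $47.58
State unemployment insurance (employee share): $2,378.95 × 0.005 = $11.89
Social Security (OASDI): only $152,632.91 − $151,897.71 = $735.20 of this check is subject → $735.20 × 0.0407 = $29.92
Vision plan: $126.42
Gym membership: $236.40
Total deductions = $166.53 + $83.41 + $442.04 + $148.23 + $47.58 + $11.89 + $29.92 + $126.42 + $236.40 = $1,292.42
Net pay = $2,378.95 − $1,292.42 = $1,086.53

$1,086.53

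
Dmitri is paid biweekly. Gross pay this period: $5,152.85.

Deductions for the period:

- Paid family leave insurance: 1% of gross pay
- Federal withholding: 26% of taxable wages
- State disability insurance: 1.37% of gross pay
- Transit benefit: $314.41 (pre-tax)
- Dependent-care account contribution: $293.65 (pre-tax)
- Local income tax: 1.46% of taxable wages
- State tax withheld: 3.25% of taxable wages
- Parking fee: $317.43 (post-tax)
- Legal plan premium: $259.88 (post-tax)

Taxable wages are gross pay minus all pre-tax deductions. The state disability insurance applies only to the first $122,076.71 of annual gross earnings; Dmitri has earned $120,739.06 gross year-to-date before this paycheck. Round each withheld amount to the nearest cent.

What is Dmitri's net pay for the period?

$2,501.91

Transit benefit: $314.41
Dependent-care account contribution: $293.65
Pre-tax total = $314.41 + $293.65 = $608.06
Taxable wages = $5,152.85 − $608.06 = $4,544.79
Federal withholding: $4,544.79 × 0.26 = $1,181.65
Local income tax: $4,544.79 × 0.0146 = $66.35
State tax withheld: $4,544.79 × 0.0325 = $147.71
State disability insurance: only $122,076.71 − $120,739.06 = $1,337.65 of this check is subject → $1,337.65 × 0.0137 = $18.33
Paid family leave insurance: $5,152.85 × 0.01 = $51.53
Legal plan premium: $259.88
Parking fee: $317.43
Total deductions = $314.41 + $293.65 + $1,181.65 + $66.35 + $147.71 + $18.33 + $51.53 + $259.88 + $317.43 = $2,650.94
Net pay = $5,152.85 − $2,650.94 = $2,501.91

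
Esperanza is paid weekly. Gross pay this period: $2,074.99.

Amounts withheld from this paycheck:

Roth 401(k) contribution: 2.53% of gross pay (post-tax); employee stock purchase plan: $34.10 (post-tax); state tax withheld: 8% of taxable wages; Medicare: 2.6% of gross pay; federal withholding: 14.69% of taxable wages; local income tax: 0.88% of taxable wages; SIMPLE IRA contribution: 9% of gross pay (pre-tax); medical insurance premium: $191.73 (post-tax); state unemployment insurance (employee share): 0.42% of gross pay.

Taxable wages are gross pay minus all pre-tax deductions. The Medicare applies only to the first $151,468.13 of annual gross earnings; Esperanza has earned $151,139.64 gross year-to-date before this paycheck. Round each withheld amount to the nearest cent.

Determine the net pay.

$1,147.60

SIMPLE IRA contribution: $2,074.99 × 0.09 = $186.75
Taxable wages = $2,074.99 − $186.75 = $1,888.24
Local income tax: $1,888.24 × 0.0088 = $16.62
State tax withheld: $1,888.24 × 0.08 = $151.06
Federal withholding: $1,888.24 × 0.1469 = $277.38
Medicare: only $151,468.13 − $151,139.64 = $328.49 of this check is subject → $328.49 × 0.026 = $8.54
State unemployment insurance (employee share): $2,074.99 × 0.0042 = $8.71
Roth 401(k) contribution: $2,074.99 × 0.0253 = $52.50
Employee stock purchase plan: $34.10
Medical insurance premium: $191.73
Total deductions = $186.75 + $16.62 + $151.06 + $277.38 + $8.54 + $8.71 + $52.50 + $34.10 + $191.73 = $927.39
Net pay = $2,074.99 − $927.39 = $1,147.60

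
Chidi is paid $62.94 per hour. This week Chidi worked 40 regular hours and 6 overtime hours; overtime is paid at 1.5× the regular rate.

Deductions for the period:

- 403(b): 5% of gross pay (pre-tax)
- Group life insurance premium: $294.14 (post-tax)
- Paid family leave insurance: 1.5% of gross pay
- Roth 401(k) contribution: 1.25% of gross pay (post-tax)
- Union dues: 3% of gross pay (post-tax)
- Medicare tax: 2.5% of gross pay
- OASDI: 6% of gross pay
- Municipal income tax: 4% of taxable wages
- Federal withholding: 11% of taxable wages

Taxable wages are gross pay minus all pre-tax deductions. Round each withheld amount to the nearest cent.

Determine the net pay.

$1,756.78

Regular pay: 40 × $62.94 = $2,517.60
Overtime pay: 6 × $62.94 × 1.5 = $566.46
Gross pay = $2,517.60 + $566.46 = $3,084.06
403(b): $3,084.06 × 0.05 = $154.20
Taxable wages = $3,084.06 − $154.20 = $2,929.86
Federal withholding: $2,929.86 × 0.11 = $322.28
Municipal income tax: $2,929.86 × 0.04 = $117.19
Medicare tax: $3,084.06 × 0.025 = $77.10
Paid family leave insurance: $3,084.06 × 0.015 = $46.26
OASDI: $3,084.06 × 0.06 = $185.04
Union dues: $3,084.06 × 0.03 = $92.52
Roth 401(k) contribution: $3,084.06 × 0.0125 = $38.55
Group life insurance premium: $294.14
Total deductions = $154.20 + $322.28 + $117.19 + $77.10 + $46.26 + $185.04 + $92.52 + $38.55 + $294.14 = $1,327.28
Net pay = $3,084.06 − $1,327.28 = $1,756.78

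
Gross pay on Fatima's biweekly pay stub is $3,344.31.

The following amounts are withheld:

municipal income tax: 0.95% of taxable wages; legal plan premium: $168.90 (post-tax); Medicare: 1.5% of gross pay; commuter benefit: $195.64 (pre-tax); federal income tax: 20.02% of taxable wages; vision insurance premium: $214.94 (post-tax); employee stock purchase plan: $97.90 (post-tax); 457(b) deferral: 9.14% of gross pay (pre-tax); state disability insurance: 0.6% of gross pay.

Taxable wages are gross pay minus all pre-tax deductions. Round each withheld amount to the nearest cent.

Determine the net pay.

Commuter benefit: $195.64
457(b) deferral: $3,344.31 × 0.0914 = $305.67
Pre-tax total = $195.64 + $305.67 = $501.31
Taxable wages = $3,344.31 − $501.31 = $2,843.00
Federal income tax: $2,843.00 × 0.2002 = $569.17
Municipal income tax: $2,843.00 × 0.0095 = $27.01
Medicare: $3,344.31 × 0.015 = $50.16
State disability insurance: $3,344.31 × 0.006 = $20.07
Employee stock purchase plan: $97.90
Vision insurance premium: $214.94
Legal plan premium: $168.90
Total deductions = $195.64 + $305.67 + $569.17 + $27.01 + $50.16 + $20.07 + $97.90 + $214.94 + $168.90 = $1,649.46
Net pay = $3,344.31 − $1,649.46 = $1,694.85

$1,694.85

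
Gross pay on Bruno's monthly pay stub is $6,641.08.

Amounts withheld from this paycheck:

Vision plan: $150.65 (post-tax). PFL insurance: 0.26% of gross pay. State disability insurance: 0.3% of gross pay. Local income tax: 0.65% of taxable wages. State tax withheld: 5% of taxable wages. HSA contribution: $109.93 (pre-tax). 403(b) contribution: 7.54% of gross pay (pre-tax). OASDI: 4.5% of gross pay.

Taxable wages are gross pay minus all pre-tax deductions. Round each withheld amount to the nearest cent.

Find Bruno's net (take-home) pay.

403(b) contribution: $6,641.08 × 0.0754 = $500.74
HSA contribution: $109.93
Pre-tax total = $500.74 + $109.93 = $610.67
Taxable wages = $6,641.08 − $610.67 = $6,030.41
Local income tax: $6,030.41 × 0.0065 = $39.20
State tax withheld: $6,030.41 × 0.05 = $301.52
OASDI: $6,641.08 × 0.045 = $298.85
State disability insurance: $6,641.08 × 0.003 = $19.92
PFL insurance: $6,641.08 × 0.0026 = $17.27
Vision plan: $150.65
Total deductions = $500.74 + $109.93 + $39.20 + $301.52 + $298.85 + $19.92 + $17.27 + $150.65 = $1,438.08
Net pay = $6,641.08 − $1,438.08 = $5,203.00

$5,203.00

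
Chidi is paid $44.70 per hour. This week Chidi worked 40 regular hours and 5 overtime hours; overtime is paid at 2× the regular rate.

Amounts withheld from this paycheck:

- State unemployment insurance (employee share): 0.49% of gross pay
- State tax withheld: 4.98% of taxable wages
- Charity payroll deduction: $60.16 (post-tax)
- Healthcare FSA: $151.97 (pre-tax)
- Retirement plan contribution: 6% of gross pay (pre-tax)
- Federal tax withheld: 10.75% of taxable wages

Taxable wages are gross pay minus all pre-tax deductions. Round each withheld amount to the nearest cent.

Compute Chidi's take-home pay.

$1571.25

Regular pay: 40 × $44.70 = $1788.00
Overtime pay: 5 × $44.70 × 2 = $447.00
Gross pay = $1788.00 + $447.00 = $2235.00
Retirement plan contribution: $2235.00 × 0.06 = $134.10
Healthcare FSA: $151.97
Pre-tax total = $134.10 + $151.97 = $286.07
Taxable wages = $2235.00 − $286.07 = $1948.93
Federal tax withheld: $1948.93 × 0.1075 = $209.51
State tax withheld: $1948.93 × 0.0498 = $97.06
State unemployment insurance (employee share): $2235.00 × 0.0049 = $10.95
Charity payroll deduction: $60.16
Total deductions = $134.10 + $151.97 + $209.51 + $97.06 + $10.95 + $60.16 = $663.75
Net pay = $2235.00 − $663.75 = $1571.25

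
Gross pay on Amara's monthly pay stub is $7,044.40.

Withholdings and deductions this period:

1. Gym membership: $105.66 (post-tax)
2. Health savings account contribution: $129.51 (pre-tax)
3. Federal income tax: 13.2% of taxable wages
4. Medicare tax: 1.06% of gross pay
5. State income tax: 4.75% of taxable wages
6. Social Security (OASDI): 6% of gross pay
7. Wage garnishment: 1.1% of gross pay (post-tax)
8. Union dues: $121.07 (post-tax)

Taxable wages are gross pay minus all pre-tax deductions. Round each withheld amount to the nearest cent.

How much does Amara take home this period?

$4,872.11

Health savings account contribution: $129.51
Taxable wages = $7,044.40 − $129.51 = $6,914.89
Federal income tax: $6,914.89 × 0.132 = $912.77
State income tax: $6,914.89 × 0.0475 = $328.46
Medicare tax: $7,044.40 × 0.0106 = $74.67
Social Security (OASDI): $7,044.40 × 0.06 = $422.66
Union dues: $121.07
Wage garnishment: $7,044.40 × 0.011 = $77.49
Gym membership: $105.66
Total deductions = $129.51 + $912.77 + $328.46 + $74.67 + $422.66 + $121.07 + $77.49 + $105.66 = $2,172.29
Net pay = $7,044.40 − $2,172.29 = $4,872.11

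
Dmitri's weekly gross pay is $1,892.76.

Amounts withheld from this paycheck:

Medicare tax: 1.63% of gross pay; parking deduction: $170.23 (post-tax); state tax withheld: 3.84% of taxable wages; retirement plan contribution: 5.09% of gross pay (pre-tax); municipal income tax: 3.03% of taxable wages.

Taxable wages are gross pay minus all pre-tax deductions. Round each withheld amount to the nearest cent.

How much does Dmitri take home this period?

$1,471.93

Retirement plan contribution: $1,892.76 × 0.0509 = $96.34
Taxable wages = $1,892.76 − $96.34 = $1,796.42
State tax withheld: $1,796.42 × 0.0384 = $68.98
Municipal income tax: $1,796.42 × 0.0303 = $54.43
Medicare tax: $1,892.76 × 0.0163 = $30.85
Parking deduction: $170.23
Total deductions = $96.34 + $68.98 + $54.43 + $30.85 + $170.23 = $420.83
Net pay = $1,892.76 − $420.83 = $1,471.93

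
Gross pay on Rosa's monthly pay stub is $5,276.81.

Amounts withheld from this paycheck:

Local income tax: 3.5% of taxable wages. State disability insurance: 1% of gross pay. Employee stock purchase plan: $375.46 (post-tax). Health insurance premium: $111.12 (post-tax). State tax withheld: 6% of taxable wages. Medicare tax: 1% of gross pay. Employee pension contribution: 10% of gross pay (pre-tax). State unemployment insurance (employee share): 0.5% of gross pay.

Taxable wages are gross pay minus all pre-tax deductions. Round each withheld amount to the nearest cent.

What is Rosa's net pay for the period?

Employee pension contribution: $5,276.81 × 0.1 = $527.68
Taxable wages = $5,276.81 − $527.68 = $4,749.13
State tax withheld: $4,749.13 × 0.06 = $284.95
Local income tax: $4,749.13 × 0.035 = $166.22
State disability insurance: $5,276.81 × 0.01 = $52.77
Medicare tax: $5,276.81 × 0.01 = $52.77
State unemployment insurance (employee share): $5,276.81 × 0.005 = $26.38
Health insurance premium: $111.12
Employee stock purchase plan: $375.46
Total deductions = $527.68 + $284.95 + $166.22 + $52.77 + $52.77 + $26.38 + $111.12 + $375.46 = $1,597.35
Net pay = $5,276.81 − $1,597.35 = $3,679.46

$3,679.46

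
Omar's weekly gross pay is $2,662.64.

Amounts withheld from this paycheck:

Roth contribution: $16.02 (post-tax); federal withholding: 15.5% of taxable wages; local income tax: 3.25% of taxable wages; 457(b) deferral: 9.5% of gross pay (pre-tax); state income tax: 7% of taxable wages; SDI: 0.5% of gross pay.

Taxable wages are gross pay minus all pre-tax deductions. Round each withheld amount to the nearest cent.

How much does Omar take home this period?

$1,759.87

457(b) deferral: $2,662.64 × 0.095 = $252.95
Taxable wages = $2,662.64 − $252.95 = $2,409.69
Federal withholding: $2,409.69 × 0.155 = $373.50
Local income tax: $2,409.69 × 0.0325 = $78.31
State income tax: $2,409.69 × 0.07 = $168.68
SDI: $2,662.64 × 0.005 = $13.31
Roth contribution: $16.02
Total deductions = $252.95 + $373.50 + $78.31 + $168.68 + $13.31 + $16.02 = $902.77
Net pay = $2,662.64 − $902.77 = $1,759.87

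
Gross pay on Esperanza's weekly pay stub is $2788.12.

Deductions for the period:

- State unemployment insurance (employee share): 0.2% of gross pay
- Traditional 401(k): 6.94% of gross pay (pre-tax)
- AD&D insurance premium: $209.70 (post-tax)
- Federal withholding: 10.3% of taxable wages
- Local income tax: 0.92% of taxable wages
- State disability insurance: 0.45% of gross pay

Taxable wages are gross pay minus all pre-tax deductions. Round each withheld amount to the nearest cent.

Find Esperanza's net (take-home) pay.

$2075.67

Traditional 401(k): $2788.12 × 0.0694 = $193.50
Taxable wages = $2788.12 − $193.50 = $2594.62
Local income tax: $2594.62 × 0.0092 = $23.87
Federal withholding: $2594.62 × 0.103 = $267.25
State disability insurance: $2788.12 × 0.0045 = $12.55
State unemployment insurance (employee share): $2788.12 × 0.002 = $5.58
AD&D insurance premium: $209.70
Total deductions = $193.50 + $23.87 + $267.25 + $12.55 + $5.58 + $209.70 = $712.45
Net pay = $2788.12 − $712.45 = $2075.67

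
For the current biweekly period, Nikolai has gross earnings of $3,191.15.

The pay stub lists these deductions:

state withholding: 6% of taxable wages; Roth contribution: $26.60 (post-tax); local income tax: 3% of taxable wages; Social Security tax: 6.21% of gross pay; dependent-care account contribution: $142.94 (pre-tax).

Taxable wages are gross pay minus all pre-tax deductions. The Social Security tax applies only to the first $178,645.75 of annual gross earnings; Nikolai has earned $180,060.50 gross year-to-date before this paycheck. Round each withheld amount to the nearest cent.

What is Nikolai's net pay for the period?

$2,747.27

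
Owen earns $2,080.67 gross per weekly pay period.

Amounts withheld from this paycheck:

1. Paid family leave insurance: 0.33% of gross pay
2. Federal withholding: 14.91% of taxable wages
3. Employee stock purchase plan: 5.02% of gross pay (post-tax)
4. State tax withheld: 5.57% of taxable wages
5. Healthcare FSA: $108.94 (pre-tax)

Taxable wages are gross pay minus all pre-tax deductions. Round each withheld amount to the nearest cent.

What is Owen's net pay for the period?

Healthcare FSA: $108.94
Taxable wages = $2,080.67 − $108.94 = $1,971.73
State tax withheld: $1,971.73 × 0.0557 = $109.83
Federal withholding: $1,971.73 × 0.1491 = $293.98
Paid family leave insurance: $2,080.67 × 0.0033 = $6.87
Employee stock purchase plan: $2,080.67 × 0.0502 = $104.45
Total deductions = $108.94 + $109.83 + $293.98 + $6.87 + $104.45 = $624.07
Net pay = $2,080.67 − $624.07 = $1,456.60

$1,456.60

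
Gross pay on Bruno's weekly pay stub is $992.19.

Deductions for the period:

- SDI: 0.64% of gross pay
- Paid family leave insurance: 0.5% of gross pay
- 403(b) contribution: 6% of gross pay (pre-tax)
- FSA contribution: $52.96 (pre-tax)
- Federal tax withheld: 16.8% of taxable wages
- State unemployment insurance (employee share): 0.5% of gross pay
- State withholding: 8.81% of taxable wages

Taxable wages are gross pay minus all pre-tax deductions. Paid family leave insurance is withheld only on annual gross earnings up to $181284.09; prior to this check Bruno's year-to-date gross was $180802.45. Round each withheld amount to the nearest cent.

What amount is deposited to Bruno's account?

$640.69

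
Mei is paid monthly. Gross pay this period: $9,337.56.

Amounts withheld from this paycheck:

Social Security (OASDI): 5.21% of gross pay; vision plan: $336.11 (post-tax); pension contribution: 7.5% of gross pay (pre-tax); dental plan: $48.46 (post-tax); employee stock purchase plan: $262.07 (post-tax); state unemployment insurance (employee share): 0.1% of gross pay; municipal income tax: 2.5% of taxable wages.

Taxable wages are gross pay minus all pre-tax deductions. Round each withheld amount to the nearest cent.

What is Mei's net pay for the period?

Pension contribution: $9,337.56 × 0.075 = $700.32
Taxable wages = $9,337.56 − $700.32 = $8,637.24
Municipal income tax: $8,637.24 × 0.025 = $215.93
State unemployment insurance (employee share): $9,337.56 × 0.001 = $9.34
Social Security (OASDI): $9,337.56 × 0.0521 = $486.49
Vision plan: $336.11
Dental plan: $48.46
Employee stock purchase plan: $262.07
Total deductions = $700.32 + $215.93 + $9.34 + $486.49 + $336.11 + $48.46 + $262.07 = $2,058.72
Net pay = $9,337.56 − $2,058.72 = $7,278.84

$7,278.84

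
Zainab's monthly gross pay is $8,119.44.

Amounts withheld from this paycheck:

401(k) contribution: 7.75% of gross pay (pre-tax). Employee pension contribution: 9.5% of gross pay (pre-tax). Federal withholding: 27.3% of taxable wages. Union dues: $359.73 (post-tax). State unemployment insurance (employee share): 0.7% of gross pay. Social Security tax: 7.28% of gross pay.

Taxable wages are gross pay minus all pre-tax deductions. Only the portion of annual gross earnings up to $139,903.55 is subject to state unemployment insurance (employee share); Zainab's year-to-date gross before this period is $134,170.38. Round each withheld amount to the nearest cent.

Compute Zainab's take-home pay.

401(k) contribution: $8,119.44 × 0.0775 = $629.26
Employee pension contribution: $8,119.44 × 0.095 = $771.35
Pre-tax total = $629.26 + $771.35 = $1,400.61
Taxable wages = $8,119.44 − $1,400.61 = $6,718.83
Federal withholding: $6,718.83 × 0.273 = $1,834.24
Social Security tax: $8,119.44 × 0.0728 = $591.10
State unemployment insurance (employee share): only $139,903.55 − $134,170.38 = $5,733.17 of this check is subject → $5,733.17 × 0.007 = $40.13
Union dues: $359.73
Total deductions = $629.26 + $771.35 + $1,834.24 + $591.10 + $40.13 + $359.73 = $4,225.81
Net pay = $8,119.44 − $4,225.81 = $3,893.63

$3,893.63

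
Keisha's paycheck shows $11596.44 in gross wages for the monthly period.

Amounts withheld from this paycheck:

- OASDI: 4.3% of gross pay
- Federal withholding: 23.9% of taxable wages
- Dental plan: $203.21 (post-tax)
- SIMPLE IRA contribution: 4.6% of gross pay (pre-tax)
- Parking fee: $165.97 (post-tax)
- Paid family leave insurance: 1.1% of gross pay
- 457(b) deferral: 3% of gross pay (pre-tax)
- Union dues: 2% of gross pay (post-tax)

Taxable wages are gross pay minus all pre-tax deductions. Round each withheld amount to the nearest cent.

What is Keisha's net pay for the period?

$6926.88

457(b) deferral: $11596.44 × 0.03 = $347.89
SIMPLE IRA contribution: $11596.44 × 0.046 = $533.44
Pre-tax total = $347.89 + $533.44 = $881.33
Taxable wages = $11596.44 − $881.33 = $10715.11
Federal withholding: $10715.11 × 0.239 = $2560.91
OASDI: $11596.44 × 0.043 = $498.65
Paid family leave insurance: $11596.44 × 0.011 = $127.56
Parking fee: $165.97
Union dues: $11596.44 × 0.02 = $231.93
Dental plan: $203.21
Total deductions = $347.89 + $533.44 + $2560.91 + $498.65 + $127.56 + $165.97 + $231.93 + $203.21 = $4669.56
Net pay = $11596.44 − $4669.56 = $6926.88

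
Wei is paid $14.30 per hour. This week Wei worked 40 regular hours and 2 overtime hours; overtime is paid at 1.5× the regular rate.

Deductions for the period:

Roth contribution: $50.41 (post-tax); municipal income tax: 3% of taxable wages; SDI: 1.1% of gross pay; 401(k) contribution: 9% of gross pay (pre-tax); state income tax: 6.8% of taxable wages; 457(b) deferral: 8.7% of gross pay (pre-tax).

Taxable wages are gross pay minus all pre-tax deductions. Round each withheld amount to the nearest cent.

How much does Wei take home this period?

$399.30

Regular pay: 40 × $14.30 = $572.00
Overtime pay: 2 × $14.30 × 1.5 = $42.90
Gross pay = $572.00 + $42.90 = $614.90
401(k) contribution: $614.90 × 0.09 = $55.34
457(b) deferral: $614.90 × 0.087 = $53.50
Pre-tax total = $55.34 + $53.50 = $108.84
Taxable wages = $614.90 − $108.84 = $506.06
State income tax: $506.06 × 0.068 = $34.41
Municipal income tax: $506.06 × 0.03 = $15.18
SDI: $614.90 × 0.011 = $6.76
Roth contribution: $50.41
Total deductions = $55.34 + $53.50 + $34.41 + $15.18 + $6.76 + $50.41 = $215.60
Net pay = $614.90 − $215.60 = $399.30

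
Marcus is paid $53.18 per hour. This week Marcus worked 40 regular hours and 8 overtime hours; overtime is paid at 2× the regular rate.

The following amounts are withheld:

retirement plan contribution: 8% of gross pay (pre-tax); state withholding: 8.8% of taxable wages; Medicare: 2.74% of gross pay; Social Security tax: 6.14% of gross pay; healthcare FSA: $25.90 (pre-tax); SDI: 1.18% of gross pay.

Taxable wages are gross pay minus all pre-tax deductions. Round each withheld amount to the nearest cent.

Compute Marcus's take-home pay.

Regular pay: 40 × $53.18 = $2127.20
Overtime pay: 8 × $53.18 × 2 = $850.88
Gross pay = $2127.20 + $850.88 = $2978.08
Healthcare FSA: $25.90
Retirement plan contribution: $2978.08 × 0.08 = $238.25
Pre-tax total = $25.90 + $238.25 = $264.15
Taxable wages = $2978.08 − $264.15 = $2713.93
State withholding: $2713.93 × 0.088 = $238.83
Social Security tax: $2978.08 × 0.0614 = $182.85
SDI: $2978.08 × 0.0118 = $35.14
Medicare: $2978.08 × 0.0274 = $81.60
Total deductions = $25.90 + $238.25 + $238.83 + $182.85 + $35.14 + $81.60 = $802.57
Net pay = $2978.08 − $802.57 = $2175.51

$2175.51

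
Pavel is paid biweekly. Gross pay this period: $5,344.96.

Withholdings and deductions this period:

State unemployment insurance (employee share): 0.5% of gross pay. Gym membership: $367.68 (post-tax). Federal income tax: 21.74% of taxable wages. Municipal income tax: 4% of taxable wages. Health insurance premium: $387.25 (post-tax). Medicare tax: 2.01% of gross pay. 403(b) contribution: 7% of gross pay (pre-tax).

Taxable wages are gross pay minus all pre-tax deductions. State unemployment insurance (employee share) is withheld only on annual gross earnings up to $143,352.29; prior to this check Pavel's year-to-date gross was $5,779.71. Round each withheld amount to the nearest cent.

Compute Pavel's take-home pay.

$2,802.25

403(b) contribution: $5,344.96 × 0.07 = $374.15
Taxable wages = $5,344.96 − $374.15 = $4,970.81
Municipal income tax: $4,970.81 × 0.04 = $198.83
Federal income tax: $4,970.81 × 0.2174 = $1,080.65
State unemployment insurance (employee share): cap not yet reached, full $5,344.96 is subject → $5,344.96 × 0.005 = $26.72
Medicare tax: $5,344.96 × 0.0201 = $107.43
Health insurance premium: $387.25
Gym membership: $367.68
Total deductions = $374.15 + $198.83 + $1,080.65 + $26.72 + $107.43 + $387.25 + $367.68 = $2,542.71
Net pay = $5,344.96 − $2,542.71 = $2,802.25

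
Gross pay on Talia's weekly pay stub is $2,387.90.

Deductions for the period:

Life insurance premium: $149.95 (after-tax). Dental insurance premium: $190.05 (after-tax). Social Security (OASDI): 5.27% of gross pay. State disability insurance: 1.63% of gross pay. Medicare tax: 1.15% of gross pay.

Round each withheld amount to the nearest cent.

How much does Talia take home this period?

State disability insurance: $2,387.90 × 0.0163 = $38.92
Social Security (OASDI): $2,387.90 × 0.0527 = $125.84
Medicare tax: $2,387.90 × 0.0115 = $27.46
Life insurance premium: $149.95
Dental insurance premium: $190.05
Total deductions = $38.92 + $125.84 + $27.46 + $149.95 + $190.05 = $532.22
Net pay = $2,387.90 − $532.22 = $1,855.68

$1,855.68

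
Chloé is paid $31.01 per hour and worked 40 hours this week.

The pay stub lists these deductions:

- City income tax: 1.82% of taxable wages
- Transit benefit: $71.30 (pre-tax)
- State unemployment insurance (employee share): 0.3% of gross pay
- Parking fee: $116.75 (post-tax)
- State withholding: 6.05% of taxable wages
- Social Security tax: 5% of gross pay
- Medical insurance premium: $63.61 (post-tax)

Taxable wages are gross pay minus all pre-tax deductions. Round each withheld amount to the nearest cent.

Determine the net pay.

Gross pay: 40 × $31.01 = $1240.40
Transit benefit: $71.30
Taxable wages = $1240.40 − $71.30 = $1169.10
State withholding: $1169.10 × 0.0605 = $70.73
City income tax: $1169.10 × 0.0182 = $21.28
Social Security tax: $1240.40 × 0.05 = $62.02
State unemployment insurance (employee share): $1240.40 × 0.003 = $3.72
Parking fee: $116.75
Medical insurance premium: $63.61
Total deductions = $71.30 + $70.73 + $21.28 + $62.02 + $3.72 + $116.75 + $63.61 = $409.41
Net pay = $1240.40 − $409.41 = $830.99

$830.99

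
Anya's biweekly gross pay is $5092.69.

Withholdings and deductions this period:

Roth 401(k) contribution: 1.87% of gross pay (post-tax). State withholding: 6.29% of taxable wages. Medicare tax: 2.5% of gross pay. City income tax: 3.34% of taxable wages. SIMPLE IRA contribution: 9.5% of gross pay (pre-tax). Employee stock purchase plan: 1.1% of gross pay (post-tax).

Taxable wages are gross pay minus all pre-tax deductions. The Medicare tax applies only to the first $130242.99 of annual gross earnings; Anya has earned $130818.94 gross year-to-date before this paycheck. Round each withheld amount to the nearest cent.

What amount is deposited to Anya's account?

SIMPLE IRA contribution: $5092.69 × 0.095 = $483.81
Taxable wages = $5092.69 − $483.81 = $4608.88
State withholding: $4608.88 × 0.0629 = $289.90
City income tax: $4608.88 × 0.0334 = $153.94
Medicare tax: annual cap $130242.99 already reached (YTD $130818.94), so $0.00
Roth 401(k) contribution: $5092.69 × 0.0187 = $95.23
Employee stock purchase plan: $5092.69 × 0.011 = $56.02
Total deductions = $483.81 + $289.90 + $153.94 + $0.00 + $95.23 + $56.02 = $1078.90
Net pay = $5092.69 − $1078.90 = $4013.79

$4013.79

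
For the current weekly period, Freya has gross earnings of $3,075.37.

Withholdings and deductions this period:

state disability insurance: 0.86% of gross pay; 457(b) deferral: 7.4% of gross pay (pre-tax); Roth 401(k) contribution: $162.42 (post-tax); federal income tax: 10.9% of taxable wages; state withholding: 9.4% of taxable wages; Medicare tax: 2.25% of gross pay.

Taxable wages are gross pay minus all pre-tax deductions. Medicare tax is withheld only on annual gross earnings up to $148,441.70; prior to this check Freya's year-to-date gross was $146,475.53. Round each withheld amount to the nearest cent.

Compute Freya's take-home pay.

457(b) deferral: $3,075.37 × 0.074 = $227.58
Taxable wages = $3,075.37 − $227.58 = $2,847.79
State withholding: $2,847.79 × 0.094 = $267.69
Federal income tax: $2,847.79 × 0.109 = $310.41
Medicare tax: only $148,441.70 − $146,475.53 = $1,966.17 of this check is subject → $1,966.17 × 0.0225 = $44.24
State disability insurance: $3,075.37 × 0.0086 = $26.45
Roth 401(k) contribution: $162.42
Total deductions = $227.58 + $267.69 + $310.41 + $44.24 + $26.45 + $162.42 = $1,038.79
Net pay = $3,075.37 − $1,038.79 = $2,036.58

$2,036.58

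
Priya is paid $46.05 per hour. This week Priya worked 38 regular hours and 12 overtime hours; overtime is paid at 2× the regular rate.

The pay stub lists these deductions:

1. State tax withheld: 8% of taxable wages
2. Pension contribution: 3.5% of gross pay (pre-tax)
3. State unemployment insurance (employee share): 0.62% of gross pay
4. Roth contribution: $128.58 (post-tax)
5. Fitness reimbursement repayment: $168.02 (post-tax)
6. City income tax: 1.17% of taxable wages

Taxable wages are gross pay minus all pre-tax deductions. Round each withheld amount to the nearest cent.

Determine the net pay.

$2,188.22

Regular pay: 38 × $46.05 = $1,749.90
Overtime pay: 12 × $46.05 × 2 = $1,105.20
Gross pay = $1,749.90 + $1,105.20 = $2,855.10
Pension contribution: $2,855.10 × 0.035 = $99.93
Taxable wages = $2,855.10 − $99.93 = $2,755.17
City income tax: $2,755.17 × 0.0117 = $32.24
State tax withheld: $2,755.17 × 0.08 = $220.41
State unemployment insurance (employee share): $2,855.10 × 0.0062 = $17.70
Fitness reimbursement repayment: $168.02
Roth contribution: $128.58
Total deductions = $99.93 + $32.24 + $220.41 + $17.70 + $168.02 + $128.58 = $666.88
Net pay = $2,855.10 − $666.88 = $2,188.22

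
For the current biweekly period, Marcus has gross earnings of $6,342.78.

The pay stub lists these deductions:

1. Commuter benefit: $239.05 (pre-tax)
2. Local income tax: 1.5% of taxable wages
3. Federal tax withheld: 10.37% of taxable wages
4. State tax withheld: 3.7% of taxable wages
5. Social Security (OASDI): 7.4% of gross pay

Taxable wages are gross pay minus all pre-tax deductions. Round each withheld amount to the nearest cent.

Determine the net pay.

Commuter benefit: $239.05
Taxable wages = $6,342.78 − $239.05 = $6,103.73
Local income tax: $6,103.73 × 0.015 = $91.56
State tax withheld: $6,103.73 × 0.037 = $225.84
Federal tax withheld: $6,103.73 × 0.1037 = $632.96
Social Security (OASDI): $6,342.78 × 0.074 = $469.37
Total deductions = $239.05 + $91.56 + $225.84 + $632.96 + $469.37 = $1,658.78
Net pay = $6,342.78 − $1,658.78 = $4,684.00

$4,684.00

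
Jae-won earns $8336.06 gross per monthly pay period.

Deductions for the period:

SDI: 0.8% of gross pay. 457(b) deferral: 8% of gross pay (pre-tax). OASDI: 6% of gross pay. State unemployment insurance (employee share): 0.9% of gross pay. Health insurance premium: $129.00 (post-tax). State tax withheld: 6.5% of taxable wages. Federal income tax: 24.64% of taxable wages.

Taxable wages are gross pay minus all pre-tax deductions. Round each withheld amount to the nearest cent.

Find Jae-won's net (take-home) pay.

$4510.12

457(b) deferral: $8336.06 × 0.08 = $666.88
Taxable wages = $8336.06 − $666.88 = $7669.18
Federal income tax: $7669.18 × 0.2464 = $1889.69
State tax withheld: $7669.18 × 0.065 = $498.50
OASDI: $8336.06 × 0.06 = $500.16
State unemployment insurance (employee share): $8336.06 × 0.009 = $75.02
SDI: $8336.06 × 0.008 = $66.69
Health insurance premium: $129.00
Total deductions = $666.88 + $1889.69 + $498.50 + $500.16 + $75.02 + $66.69 + $129.00 = $3825.94
Net pay = $8336.06 − $3825.94 = $4510.12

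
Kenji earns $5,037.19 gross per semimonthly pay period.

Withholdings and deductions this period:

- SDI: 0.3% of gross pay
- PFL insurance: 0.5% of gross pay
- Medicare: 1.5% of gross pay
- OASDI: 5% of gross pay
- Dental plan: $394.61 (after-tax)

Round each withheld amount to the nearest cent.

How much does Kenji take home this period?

Medicare: $5,037.19 × 0.015 = $75.56
PFL insurance: $5,037.19 × 0.005 = $25.19
OASDI: $5,037.19 × 0.05 = $251.86
SDI: $5,037.19 × 0.003 = $15.11
Dental plan: $394.61
Total deductions = $75.56 + $25.19 + $251.86 + $15.11 + $394.61 = $762.33
Net pay = $5,037.19 − $762.33 = $4,274.86

$4,274.86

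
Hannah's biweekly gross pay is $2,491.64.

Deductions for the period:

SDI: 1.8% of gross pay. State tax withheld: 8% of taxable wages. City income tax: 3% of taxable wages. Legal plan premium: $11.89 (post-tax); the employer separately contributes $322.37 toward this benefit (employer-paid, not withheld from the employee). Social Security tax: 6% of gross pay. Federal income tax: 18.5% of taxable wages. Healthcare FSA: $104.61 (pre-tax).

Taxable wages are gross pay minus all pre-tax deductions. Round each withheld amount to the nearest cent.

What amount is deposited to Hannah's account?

$1,476.62

Healthcare FSA: $104.61
Taxable wages = $2,491.64 − $104.61 = $2,387.03
Federal income tax: $2,387.03 × 0.185 = $441.60
City income tax: $2,387.03 × 0.03 = $71.61
State tax withheld: $2,387.03 × 0.08 = $190.96
Social Security tax: $2,491.64 × 0.06 = $149.50
SDI: $2,491.64 × 0.018 = $44.85
Legal plan premium: $11.89
(Employer's $322.37 toward legal plan premium is not withheld from the employee.)
Total deductions = $104.61 + $441.60 + $71.61 + $190.96 + $149.50 + $44.85 + $11.89 = $1,015.02
Net pay = $2,491.64 − $1,015.02 = $1,476.62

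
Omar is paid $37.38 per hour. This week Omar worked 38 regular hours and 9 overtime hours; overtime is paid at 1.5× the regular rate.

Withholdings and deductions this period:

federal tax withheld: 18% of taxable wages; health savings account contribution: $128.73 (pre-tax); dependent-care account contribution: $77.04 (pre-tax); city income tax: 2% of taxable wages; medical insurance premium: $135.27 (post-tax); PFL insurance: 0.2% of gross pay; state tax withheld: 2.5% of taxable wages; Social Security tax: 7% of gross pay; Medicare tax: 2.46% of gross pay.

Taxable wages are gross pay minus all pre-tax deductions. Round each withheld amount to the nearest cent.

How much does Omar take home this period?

Regular pay: 38 × $37.38 = $1,420.44
Overtime pay: 9 × $37.38 × 1.5 = $504.63
Gross pay = $1,420.44 + $504.63 = $1,925.07
Dependent-care account contribution: $77.04
Health savings account contribution: $128.73
Pre-tax total = $77.04 + $128.73 = $205.77
Taxable wages = $1,925.07 − $205.77 = $1,719.30
Federal tax withheld: $1,719.30 × 0.18 = $309.47
State tax withheld: $1,719.30 × 0.025 = $42.98
City income tax: $1,719.30 × 0.02 = $34.39
Medicare tax: $1,925.07 × 0.0246 = $47.36
PFL insurance: $1,925.07 × 0.002 = $3.85
Social Security tax: $1,925.07 × 0.07 = $134.75
Medical insurance premium: $135.27
Total deductions = $77.04 + $128.73 + $309.47 + $42.98 + $34.39 + $47.36 + $3.85 + $134.75 + $135.27 = $913.84
Net pay = $1,925.07 − $913.84 = $1,011.23

$1,011.23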